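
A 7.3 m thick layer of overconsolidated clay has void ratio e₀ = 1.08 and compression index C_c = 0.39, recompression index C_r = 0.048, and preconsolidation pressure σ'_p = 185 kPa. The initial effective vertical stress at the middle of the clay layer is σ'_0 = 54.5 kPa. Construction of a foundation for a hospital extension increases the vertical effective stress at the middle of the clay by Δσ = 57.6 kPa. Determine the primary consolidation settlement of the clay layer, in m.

Final effective stress: σ'_f = 54.5 + 57.6 = 112.1 kPa.
σ'_f = 112.1 ≤ σ'_p = 185 kPa, so the clay remains overconsolidated and only the recompression index applies:
S_c = C_r·H/(1+e₀)·log₁₀(σ'_f/σ'_0) = 0.048×7.3/2.08×log₁₀(112.1/54.5)
    = 0.16846 × 0.31321 = 0.05276 m

S_c ≈ 0.0528 m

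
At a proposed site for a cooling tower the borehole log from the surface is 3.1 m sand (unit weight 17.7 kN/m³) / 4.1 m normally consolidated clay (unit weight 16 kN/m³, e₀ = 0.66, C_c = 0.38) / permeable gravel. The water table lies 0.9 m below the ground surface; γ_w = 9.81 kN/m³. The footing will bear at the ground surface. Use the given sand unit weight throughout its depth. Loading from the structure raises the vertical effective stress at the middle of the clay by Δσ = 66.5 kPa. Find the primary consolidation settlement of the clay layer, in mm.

S_c ≈ 365 mm

Mid-depth of clay below the ground surface: z = 3.1 + 4.1/2 = 5.15 m.
Total vertical stress at mid-clay: σ_v = 17.7×3.1 + 16×2.05 = 87.67 kPa.
Pore pressure: u = 9.81×(5.15 − 0.9) = 41.693 kPa.
Initial effective stress: σ'_0 = σ_v − u = 87.67 − 41.693 = 45.977 kPa.
Final effective stress: σ'_f = σ'_0 + Δσ = 45.977 + 66.5 = 112.48 kPa.
Normally consolidated clay, so the full stress increment lies on the virgin compression line:
S_c = C_c·H/(1+e₀)·log₁₀(σ'_f/σ'_0) = 0.38×4.1/(1+0.66)×log₁₀(112.48/45.977)
    = 0.93855 × 0.38853 = 0.3647 m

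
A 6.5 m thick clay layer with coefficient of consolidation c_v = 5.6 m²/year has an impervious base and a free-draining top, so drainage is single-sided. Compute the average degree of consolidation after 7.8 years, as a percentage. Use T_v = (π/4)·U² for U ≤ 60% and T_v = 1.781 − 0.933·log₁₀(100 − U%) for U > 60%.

U ≈ 93.7 %

Drainage path length: H_d = H = 6.5 m (single drainage).
T_v = c_v·t/H_d² = 5.6×7.8/6.5² = 1.0338.
T_v = 1.0338 corresponds to the U > 60% branch:
U = 1 − 10^((1.781 − T_v)/0.933)/100 = 0.9368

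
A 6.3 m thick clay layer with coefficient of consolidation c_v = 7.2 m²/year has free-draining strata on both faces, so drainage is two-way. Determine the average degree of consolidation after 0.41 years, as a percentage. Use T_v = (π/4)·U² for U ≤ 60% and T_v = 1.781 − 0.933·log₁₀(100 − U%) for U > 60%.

Drainage path length: H_d = H/2 = 3.15 m (double drainage).
T_v = c_v·t/H_d² = 7.2×0.41/3.15² = 0.29751.
T_v = 0.29751 corresponds to the U > 60% branch:
U = 1 − 10^((1.781 − T_v)/0.933)/100 = 0.6109

U ≈ 61.1 %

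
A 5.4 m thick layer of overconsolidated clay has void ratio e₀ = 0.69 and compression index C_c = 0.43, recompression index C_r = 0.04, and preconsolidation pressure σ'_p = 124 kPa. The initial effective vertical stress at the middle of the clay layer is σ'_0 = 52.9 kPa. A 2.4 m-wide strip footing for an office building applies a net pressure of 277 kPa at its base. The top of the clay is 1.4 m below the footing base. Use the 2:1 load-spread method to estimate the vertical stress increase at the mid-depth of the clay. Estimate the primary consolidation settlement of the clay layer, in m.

Mid-depth of clay below the footing base: z = 1.4 + 5.4/2 = 4.1 m.
Stress increase at mid-clay by the 2:1 spreading method:
Δσ = qB/(B+z) = 277×2.4/(2.4+4.1) = 102.28 kPa
Final effective stress: σ'_f = 52.9 + 102.28 = 155.18 kPa.
σ'_f = 155.18 > σ'_p = 124 kPa, so the stress path crosses the preconsolidation pressure — recompression up to σ'_p, then virgin compression beyond:
S_c = H/(1+e₀)·[C_r·log₁₀(σ'_p/σ'_0) + C_c·log₁₀(σ'_f/σ'_p)]
    = 5.4/1.69 × [0.04×log₁₀(124/52.9) + 0.43×log₁₀(155.18/124)]
    = 3.1953 × [0.014799 + 0.041888] = 0.1811 m

S_c ≈ 0.181 m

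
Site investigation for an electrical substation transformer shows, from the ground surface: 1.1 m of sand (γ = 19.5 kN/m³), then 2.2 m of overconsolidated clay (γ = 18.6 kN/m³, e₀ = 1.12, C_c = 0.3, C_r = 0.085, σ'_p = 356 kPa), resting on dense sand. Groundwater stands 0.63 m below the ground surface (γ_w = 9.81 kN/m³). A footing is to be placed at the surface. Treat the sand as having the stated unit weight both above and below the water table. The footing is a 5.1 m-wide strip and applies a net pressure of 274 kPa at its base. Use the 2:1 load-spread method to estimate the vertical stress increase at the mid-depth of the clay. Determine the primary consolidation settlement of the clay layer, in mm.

Mid-depth of clay below the ground surface: z = 1.1 + 2.2/2 = 2.2 m.
Total vertical stress at mid-clay: σ_v = 19.5×1.1 + 18.6×1.1 = 41.91 kPa.
Pore pressure: u = 9.81×(2.2 − 0.63) = 15.402 kPa.
Initial effective stress: σ'_0 = σ_v − u = 41.91 − 15.402 = 26.508 kPa.
Stress increase at mid-clay by the 2:1 spreading method:
Δσ = qB/(B+z) = 274×5.1/(5.1+2.2) = 191.42 kPa
Final effective stress: σ'_f = 26.508 + 191.42 = 217.93 kPa.
σ'_f = 217.93 ≤ σ'_p = 356 kPa, so the clay remains overconsolidated and only the recompression index applies:
S_c = C_r·H/(1+e₀)·log₁₀(σ'_f/σ'_0) = 0.085×2.2/2.12×log₁₀(217.93/26.508)
    = 0.088205 × 0.91494 = 0.0807 m

S_c ≈ 80.7 mm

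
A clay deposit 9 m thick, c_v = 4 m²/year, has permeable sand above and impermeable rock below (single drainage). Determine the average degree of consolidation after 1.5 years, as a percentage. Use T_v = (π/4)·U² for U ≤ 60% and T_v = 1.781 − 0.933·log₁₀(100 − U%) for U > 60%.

U ≈ 30.7 %

Drainage path length: H_d = H = 9 m (single drainage).
T_v = c_v·t/H_d² = 4×1.5/9² = 0.074074.
T_v = 0.074074 corresponds to the U ≤ 60% branch:
U = √(4T_v/π) = 0.3071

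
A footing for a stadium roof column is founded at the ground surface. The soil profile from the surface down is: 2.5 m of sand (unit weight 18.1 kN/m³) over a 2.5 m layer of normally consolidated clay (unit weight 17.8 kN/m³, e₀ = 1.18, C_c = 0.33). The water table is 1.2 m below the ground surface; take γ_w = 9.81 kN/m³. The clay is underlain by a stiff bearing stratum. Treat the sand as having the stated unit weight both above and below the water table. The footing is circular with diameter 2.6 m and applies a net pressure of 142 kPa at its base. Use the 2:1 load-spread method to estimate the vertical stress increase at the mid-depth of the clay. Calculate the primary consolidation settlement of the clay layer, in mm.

S_c ≈ 73.1 mm

Mid-depth of clay below the ground surface: z = 2.5 + 2.5/2 = 3.75 m.
Total vertical stress at mid-clay: σ_v = 18.1×2.5 + 17.8×1.25 = 67.5 kPa.
Pore pressure: u = 9.81×(3.75 − 1.2) = 25.015 kPa.
Initial effective stress: σ'_0 = σ_v − u = 67.5 − 25.015 = 42.485 kPa.
Stress increase at mid-clay by the 2:1 spreading method:
Δσ ≈ qD²/(D+z)² = 142×2.6²/(2.6+3.75)² = 23.806 kPa
Final effective stress: σ'_f = σ'_0 + Δσ = 42.485 + 23.806 = 66.291 kPa.
Normally consolidated clay, so the full stress increment lies on the virgin compression line:
S_c = C_c·H/(1+e₀)·log₁₀(σ'_f/σ'_0) = 0.33×2.5/(1+1.18)×log₁₀(66.291/42.485)
    = 0.37844 × 0.19322 = 0.07312 m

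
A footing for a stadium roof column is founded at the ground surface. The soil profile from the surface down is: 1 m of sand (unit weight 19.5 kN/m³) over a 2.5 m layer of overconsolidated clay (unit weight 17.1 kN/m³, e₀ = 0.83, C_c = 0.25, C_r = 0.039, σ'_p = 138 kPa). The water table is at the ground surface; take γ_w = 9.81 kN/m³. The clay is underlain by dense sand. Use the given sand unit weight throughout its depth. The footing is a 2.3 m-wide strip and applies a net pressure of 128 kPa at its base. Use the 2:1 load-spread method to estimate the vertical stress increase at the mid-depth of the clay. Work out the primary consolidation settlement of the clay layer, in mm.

Mid-depth of clay below the ground surface: z = 1 + 2.5/2 = 2.25 m.
Total vertical stress at mid-clay: σ_v = 19.5×1 + 17.1×1.25 = 40.875 kPa.
Pore pressure: u = 9.81×(2.25 − 0) = 22.073 kPa.
Initial effective stress: σ'_0 = σ_v − u = 40.875 − 22.073 = 18.802 kPa.
Stress increase at mid-clay by the 2:1 spreading method:
Δσ = qB/(B+z) = 128×2.3/(2.3+2.25) = 64.703 kPa
Final effective stress: σ'_f = 18.802 + 64.703 = 83.505 kPa.
σ'_f = 83.505 ≤ σ'_p = 138 kPa, so the clay remains overconsolidated and only the recompression index applies:
S_c = C_r·H/(1+e₀)·log₁₀(σ'_f/σ'_0) = 0.039×2.5/1.83×log₁₀(83.505/18.802)
    = 0.053278 × 0.64751 = 0.0345 m

S_c ≈ 34.5 mm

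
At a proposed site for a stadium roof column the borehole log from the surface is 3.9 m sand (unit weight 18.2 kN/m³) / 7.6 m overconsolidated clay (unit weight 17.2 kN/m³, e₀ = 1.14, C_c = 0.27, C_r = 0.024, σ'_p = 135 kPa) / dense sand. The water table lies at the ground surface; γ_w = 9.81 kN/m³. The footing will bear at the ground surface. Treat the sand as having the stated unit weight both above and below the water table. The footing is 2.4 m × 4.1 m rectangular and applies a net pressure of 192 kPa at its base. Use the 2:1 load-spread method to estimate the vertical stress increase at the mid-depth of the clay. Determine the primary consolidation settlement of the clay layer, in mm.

Mid-depth of clay below the ground surface: z = 3.9 + 7.6/2 = 7.7 m.
Total vertical stress at mid-clay: σ_v = 18.2×3.9 + 17.2×3.8 = 136.34 kPa.
Pore pressure: u = 9.81×(7.7 − 0) = 75.537 kPa.
Initial effective stress: σ'_0 = σ_v − u = 136.34 − 75.537 = 60.803 kPa.
Stress increase at mid-clay by the 2:1 spreading method:
Δσ = qBL/((B+z)(L+z)) = 192×2.4×4.1/((2.4+7.7)(4.1+7.7)) = 15.852 kPa
Final effective stress: σ'_f = 60.803 + 15.852 = 76.655 kPa.
σ'_f = 76.655 ≤ σ'_p = 135 kPa, so the clay remains overconsolidated and only the recompression index applies:
S_c = C_r·H/(1+e₀)·log₁₀(σ'_f/σ'_0) = 0.024×7.6/2.14×log₁₀(76.655/60.803)
    = 0.085234 × 0.10062 = 0.008576 m

S_c ≈ 8.58 mm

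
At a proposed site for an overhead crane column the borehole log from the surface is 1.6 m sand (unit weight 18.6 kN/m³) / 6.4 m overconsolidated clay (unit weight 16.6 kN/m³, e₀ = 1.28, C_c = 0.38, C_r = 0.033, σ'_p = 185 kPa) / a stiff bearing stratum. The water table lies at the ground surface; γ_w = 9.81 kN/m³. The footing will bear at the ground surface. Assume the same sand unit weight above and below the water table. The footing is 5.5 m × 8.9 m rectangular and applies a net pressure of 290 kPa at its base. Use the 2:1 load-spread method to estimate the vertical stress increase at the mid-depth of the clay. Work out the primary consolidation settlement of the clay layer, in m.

Mid-depth of clay below the ground surface: z = 1.6 + 6.4/2 = 4.8 m.
Total vertical stress at mid-clay: σ_v = 18.6×1.6 + 16.6×3.2 = 82.88 kPa.
Pore pressure: u = 9.81×(4.8 − 0) = 47.088 kPa.
Initial effective stress: σ'_0 = σ_v − u = 82.88 − 47.088 = 35.792 kPa.
Stress increase at mid-clay by the 2:1 spreading method:
Δσ = qBL/((B+z)(L+z)) = 290×5.5×8.9/((5.5+4.8)(8.9+4.8)) = 100.6 kPa
Final effective stress: σ'_f = 35.792 + 100.6 = 136.39 kPa.
σ'_f = 136.39 ≤ σ'_p = 185 kPa, so the clay remains overconsolidated and only the recompression index applies:
S_c = C_r·H/(1+e₀)·log₁₀(σ'_f/σ'_0) = 0.033×6.4/2.28×log₁₀(136.39/35.792)
    = 0.092631 × 0.581 = 0.05382 m

S_c ≈ 0.0538 m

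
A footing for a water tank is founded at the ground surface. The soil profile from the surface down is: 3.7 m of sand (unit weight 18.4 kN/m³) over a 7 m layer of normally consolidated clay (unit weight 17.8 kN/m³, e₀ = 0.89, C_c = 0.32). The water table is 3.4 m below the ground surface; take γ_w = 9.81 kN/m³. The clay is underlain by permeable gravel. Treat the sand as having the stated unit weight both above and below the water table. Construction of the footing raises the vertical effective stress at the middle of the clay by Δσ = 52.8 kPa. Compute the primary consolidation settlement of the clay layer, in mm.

Mid-depth of clay below the ground surface: z = 3.7 + 7/2 = 7.2 m.
Total vertical stress at mid-clay: σ_v = 18.4×3.7 + 17.8×3.5 = 130.38 kPa.
Pore pressure: u = 9.81×(7.2 − 3.4) = 37.278 kPa.
Initial effective stress: σ'_0 = σ_v − u = 130.38 − 37.278 = 93.102 kPa.
Final effective stress: σ'_f = σ'_0 + Δσ = 93.102 + 52.8 = 145.9 kPa.
Normally consolidated clay, so the full stress increment lies on the virgin compression line:
S_c = C_c·H/(1+e₀)·log₁₀(σ'_f/σ'_0) = 0.32×7/(1+0.89)×log₁₀(145.9/93.102)
    = 1.1852 × 0.1951 = 0.2312 m

S_c ≈ 231 mm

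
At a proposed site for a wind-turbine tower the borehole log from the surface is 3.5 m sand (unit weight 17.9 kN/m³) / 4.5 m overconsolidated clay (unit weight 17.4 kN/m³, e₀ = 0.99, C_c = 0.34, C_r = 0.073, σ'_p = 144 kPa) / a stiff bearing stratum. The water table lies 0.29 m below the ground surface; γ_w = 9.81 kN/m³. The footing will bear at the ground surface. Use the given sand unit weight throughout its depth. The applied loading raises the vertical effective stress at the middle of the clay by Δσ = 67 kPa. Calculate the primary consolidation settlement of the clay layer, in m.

Mid-depth of clay below the ground surface: z = 3.5 + 4.5/2 = 5.75 m.
Total vertical stress at mid-clay: σ_v = 17.9×3.5 + 17.4×2.25 = 101.8 kPa.
Pore pressure: u = 9.81×(5.75 − 0.29) = 53.563 kPa.
Initial effective stress: σ'_0 = σ_v − u = 101.8 − 53.563 = 48.237 kPa.
Final effective stress: σ'_f = 48.237 + 67 = 115.24 kPa.
σ'_f = 115.24 ≤ σ'_p = 144 kPa, so the clay remains overconsolidated and only the recompression index applies:
S_c = C_r·H/(1+e₀)·log₁₀(σ'_f/σ'_0) = 0.073×4.5/1.99×log₁₀(115.24/48.237)
    = 0.16507 × 0.37822 = 0.06243 m

S_c ≈ 0.0624 m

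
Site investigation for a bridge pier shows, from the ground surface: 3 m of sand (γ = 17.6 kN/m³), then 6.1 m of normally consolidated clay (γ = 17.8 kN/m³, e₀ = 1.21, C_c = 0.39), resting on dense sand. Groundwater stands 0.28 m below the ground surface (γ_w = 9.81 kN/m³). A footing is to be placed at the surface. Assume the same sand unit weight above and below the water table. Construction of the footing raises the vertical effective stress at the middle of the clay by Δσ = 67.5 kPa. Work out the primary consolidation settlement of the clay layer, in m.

Mid-depth of clay below the ground surface: z = 3 + 6.1/2 = 6.05 m.
Total vertical stress at mid-clay: σ_v = 17.6×3 + 17.8×3.05 = 107.09 kPa.
Pore pressure: u = 9.81×(6.05 − 0.28) = 56.604 kPa.
Initial effective stress: σ'_0 = σ_v − u = 107.09 − 56.604 = 50.486 kPa.
Final effective stress: σ'_f = σ'_0 + Δσ = 50.486 + 67.5 = 117.99 kPa.
Normally consolidated clay, so the full stress increment lies on the virgin compression line:
S_c = C_c·H/(1+e₀)·log₁₀(σ'_f/σ'_0) = 0.39×6.1/(1+1.21)×log₁₀(117.99/50.486)
    = 1.0765 × 0.36867 = 0.3969 m

S_c ≈ 0.397 m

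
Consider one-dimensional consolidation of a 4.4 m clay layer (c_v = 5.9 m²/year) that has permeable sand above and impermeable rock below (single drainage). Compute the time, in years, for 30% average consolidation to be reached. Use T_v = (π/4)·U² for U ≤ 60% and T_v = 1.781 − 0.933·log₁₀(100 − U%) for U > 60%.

Drainage path length: H_d = H = 4.4 m (single drainage).
U ≤ 60%: T_v = (π/4)·U² = (π/4)×0.3² = 0.070686.
t = T_v·H_d²/c_v = 0.070686×4.4²/5.9 = 0.2319 years.

t ≈ 0.232 years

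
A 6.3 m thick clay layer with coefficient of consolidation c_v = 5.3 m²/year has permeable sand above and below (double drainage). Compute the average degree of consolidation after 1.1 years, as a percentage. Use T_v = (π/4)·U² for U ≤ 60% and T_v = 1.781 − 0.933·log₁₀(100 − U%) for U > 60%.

U ≈ 81 %

Drainage path length: H_d = H/2 = 3.15 m (double drainage).
T_v = c_v·t/H_d² = 5.3×1.1/3.15² = 0.58755.
T_v = 0.58755 corresponds to the U > 60% branch:
U = 1 − 10^((1.781 − T_v)/0.933)/100 = 0.8098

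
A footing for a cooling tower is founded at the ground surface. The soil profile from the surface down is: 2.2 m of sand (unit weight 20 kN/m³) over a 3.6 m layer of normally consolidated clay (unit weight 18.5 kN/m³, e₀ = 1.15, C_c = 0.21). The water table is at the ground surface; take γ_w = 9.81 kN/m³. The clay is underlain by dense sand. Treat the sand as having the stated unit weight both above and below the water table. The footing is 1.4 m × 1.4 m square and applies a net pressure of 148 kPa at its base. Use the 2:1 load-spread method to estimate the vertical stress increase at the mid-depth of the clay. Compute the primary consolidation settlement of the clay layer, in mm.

Mid-depth of clay below the ground surface: z = 2.2 + 3.6/2 = 4 m.
Total vertical stress at mid-clay: σ_v = 20×2.2 + 18.5×1.8 = 77.3 kPa.
Pore pressure: u = 9.81×(4 − 0) = 39.24 kPa.
Initial effective stress: σ'_0 = σ_v − u = 77.3 − 39.24 = 38.06 kPa.
Stress increase at mid-clay by the 2:1 spreading method:
Δσ = qBL/((B+z)(L+z)) = 148×1.4×1.4/((1.4+4)(1.4+4)) = 9.9479 kPa
Final effective stress: σ'_f = σ'_0 + Δσ = 38.06 + 9.9479 = 48.008 kPa.
Normally consolidated clay, so the full stress increment lies on the virgin compression line:
S_c = C_c·H/(1+e₀)·log₁₀(σ'_f/σ'_0) = 0.21×3.6/(1+1.15)×log₁₀(48.008/38.06)
    = 0.35163 × 0.10084 = 0.03546 m

S_c ≈ 35.5 mm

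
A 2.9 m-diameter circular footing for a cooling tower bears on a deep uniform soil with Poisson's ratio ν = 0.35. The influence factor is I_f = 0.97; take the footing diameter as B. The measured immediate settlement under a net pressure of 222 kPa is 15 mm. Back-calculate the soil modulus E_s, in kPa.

E_s ≈ 36500 kPa

S_e = q·B·(1−ν²)/E_s · I_f  ⇒  E_s = q·B·(1−ν²)·I_f / S_e.
E_s = 222 × 2.9 × 0.8775 × 0.97 / 0.015 = 36530 kPa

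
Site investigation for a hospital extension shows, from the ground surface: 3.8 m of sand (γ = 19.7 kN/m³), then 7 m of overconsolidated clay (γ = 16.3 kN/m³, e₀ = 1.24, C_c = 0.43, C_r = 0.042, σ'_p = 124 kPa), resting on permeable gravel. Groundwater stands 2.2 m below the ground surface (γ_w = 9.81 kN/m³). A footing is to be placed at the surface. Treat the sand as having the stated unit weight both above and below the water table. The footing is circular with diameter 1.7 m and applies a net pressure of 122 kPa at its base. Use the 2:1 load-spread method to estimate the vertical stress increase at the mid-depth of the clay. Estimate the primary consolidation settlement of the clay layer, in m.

Mid-depth of clay below the ground surface: z = 3.8 + 7/2 = 7.3 m.
Total vertical stress at mid-clay: σ_v = 19.7×3.8 + 16.3×3.5 = 131.91 kPa.
Pore pressure: u = 9.81×(7.3 − 2.2) = 50.031 kPa.
Initial effective stress: σ'_0 = σ_v − u = 131.91 − 50.031 = 81.879 kPa.
Stress increase at mid-clay by the 2:1 spreading method:
Δσ ≈ qD²/(D+z)² = 122×1.7²/(1.7+7.3)² = 4.3528 kPa
Final effective stress: σ'_f = 81.879 + 4.3528 = 86.232 kPa.
σ'_f = 86.232 ≤ σ'_p = 124 kPa, so the clay remains overconsolidated and only the recompression index applies:
S_c = C_r·H/(1+e₀)·log₁₀(σ'_f/σ'_0) = 0.042×7/2.24×log₁₀(86.232/81.879)
    = 0.13125 × 0.022496 = 0.002953 m

S_c ≈ 0.00295 m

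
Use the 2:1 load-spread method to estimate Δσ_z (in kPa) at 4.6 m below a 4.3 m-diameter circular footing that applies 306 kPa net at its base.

By the 2:1 method the load spreads at 1 horizontal : 2 vertical, so at depth z the loaded area has grown by z in each plan dimension:
Δσ ≈ qD²/(D+z)² = 306×4.3²/(4.3+4.6)² = 71.43 kPa

Δσ_z ≈ 71.4 kPa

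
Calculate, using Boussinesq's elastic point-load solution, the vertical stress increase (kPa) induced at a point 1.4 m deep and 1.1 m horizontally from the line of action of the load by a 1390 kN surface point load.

Boussinesq vertical stress below a point load on an elastic half-space:
Δσ_z = 3P/(2πz²) · [1 + (r/z)²]^(−5/2)
r/z = 1.1/1.4 = 0.78571; [1+(r/z)²]^(−5/2) = 0.3006.
Δσ_z = 3×1390/(2π×1.4²) × 0.3006 = 338.61 × 0.3006 = 101.8 kPa

Δσ_z ≈ 102 kPa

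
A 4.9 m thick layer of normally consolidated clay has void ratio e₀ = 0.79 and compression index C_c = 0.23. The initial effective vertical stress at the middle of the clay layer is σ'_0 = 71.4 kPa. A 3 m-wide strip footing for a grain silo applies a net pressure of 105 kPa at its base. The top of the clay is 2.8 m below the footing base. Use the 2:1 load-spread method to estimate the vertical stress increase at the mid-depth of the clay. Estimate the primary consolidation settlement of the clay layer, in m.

S_c ≈ 0.117 m

Mid-depth of clay below the footing base: z = 2.8 + 4.9/2 = 5.25 m.
Stress increase at mid-clay by the 2:1 spreading method:
Δσ = qB/(B+z) = 105×3/(3+5.25) = 38.182 kPa
Final effective stress: σ'_f = σ'_0 + Δσ = 71.4 + 38.182 = 109.58 kPa.
Normally consolidated clay, so the full stress increment lies on the virgin compression line:
S_c = C_c·H/(1+e₀)·log₁₀(σ'_f/σ'_0) = 0.23×4.9/(1+0.79)×log₁₀(109.58/71.4)
    = 0.62961 × 0.18603 = 0.1171 m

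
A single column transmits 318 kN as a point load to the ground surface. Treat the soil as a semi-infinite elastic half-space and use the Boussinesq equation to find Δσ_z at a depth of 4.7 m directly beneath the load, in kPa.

Boussinesq vertical stress below a point load on an elastic half-space:
Δσ_z = 3P/(2πz²) · [1 + (r/z)²]^(−5/2)
r/z = 0/4.7 = 0; [1+(r/z)²]^(−5/2) = 1.
Δσ_z = 3×318/(2π×4.7²) × 1 = 6.8734 × 1 = 6.873 kPa

Δσ_z ≈ 6.87 kPa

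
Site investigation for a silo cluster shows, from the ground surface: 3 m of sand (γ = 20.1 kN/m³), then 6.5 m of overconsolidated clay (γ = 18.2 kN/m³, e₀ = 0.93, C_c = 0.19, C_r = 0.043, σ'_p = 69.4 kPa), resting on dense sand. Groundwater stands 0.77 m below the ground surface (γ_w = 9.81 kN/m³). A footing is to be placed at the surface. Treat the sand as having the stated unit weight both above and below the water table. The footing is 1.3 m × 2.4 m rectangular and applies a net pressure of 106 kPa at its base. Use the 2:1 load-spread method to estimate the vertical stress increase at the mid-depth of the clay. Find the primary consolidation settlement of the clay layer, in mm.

S_c ≈ 8.83 mm

Mid-depth of clay below the ground surface: z = 3 + 6.5/2 = 6.25 m.
Total vertical stress at mid-clay: σ_v = 20.1×3 + 18.2×3.25 = 119.45 kPa.
Pore pressure: u = 9.81×(6.25 − 0.77) = 53.759 kPa.
Initial effective stress: σ'_0 = σ_v − u = 119.45 − 53.759 = 65.691 kPa.
Stress increase at mid-clay by the 2:1 spreading method:
Δσ = qBL/((B+z)(L+z)) = 106×1.3×2.4/((1.3+6.25)(2.4+6.25)) = 5.064 kPa
Final effective stress: σ'_f = 65.691 + 5.064 = 70.755 kPa.
σ'_f = 70.755 > σ'_p = 69.4 kPa, so the stress path crosses the preconsolidation pressure — recompression up to σ'_p, then virgin compression beyond:
S_c = H/(1+e₀)·[C_r·log₁₀(σ'_p/σ'_0) + C_c·log₁₀(σ'_f/σ'_p)]
    = 6.5/1.93 × [0.043×log₁₀(69.4/65.691) + 0.19×log₁₀(70.755/69.4)]
    = 3.3679 × [0.0010257 + 0.0015956] = 0.008828 m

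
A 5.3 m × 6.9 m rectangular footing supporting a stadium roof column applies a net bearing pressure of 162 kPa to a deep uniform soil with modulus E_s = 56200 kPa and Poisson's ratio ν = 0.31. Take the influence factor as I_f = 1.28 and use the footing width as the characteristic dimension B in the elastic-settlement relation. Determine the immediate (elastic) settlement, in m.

Immediate (elastic) settlement: S_e = q·B·(1−ν²)/E_s · I_f.
S_e = 162 × 5.3 × (1 − 0.31²) / 56200 × 1.28
    = 162 × 5.3 × 0.9039 / 56200 × 1.28
    = 0.01768 m

S_e ≈ 0.0177 m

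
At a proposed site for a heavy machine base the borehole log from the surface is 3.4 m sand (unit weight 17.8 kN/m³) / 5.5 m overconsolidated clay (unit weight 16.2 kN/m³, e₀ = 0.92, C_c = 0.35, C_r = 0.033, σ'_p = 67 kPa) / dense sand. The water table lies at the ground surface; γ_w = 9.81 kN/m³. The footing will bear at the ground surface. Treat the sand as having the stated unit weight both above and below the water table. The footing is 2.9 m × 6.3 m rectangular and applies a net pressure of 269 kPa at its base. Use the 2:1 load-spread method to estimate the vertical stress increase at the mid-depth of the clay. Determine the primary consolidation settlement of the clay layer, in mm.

Mid-depth of clay below the ground surface: z = 3.4 + 5.5/2 = 6.15 m.
Total vertical stress at mid-clay: σ_v = 17.8×3.4 + 16.2×2.75 = 105.07 kPa.
Pore pressure: u = 9.81×(6.15 − 0) = 60.332 kPa.
Initial effective stress: σ'_0 = σ_v − u = 105.07 − 60.332 = 44.738 kPa.
Stress increase at mid-clay by the 2:1 spreading method:
Δσ = qBL/((B+z)(L+z)) = 269×2.9×6.3/((2.9+6.15)(6.3+6.15)) = 43.619 kPa
Final effective stress: σ'_f = 44.738 + 43.619 = 88.357 kPa.
σ'_f = 88.357 > σ'_p = 67 kPa, so the stress path crosses the preconsolidation pressure — recompression up to σ'_p, then virgin compression beyond:
S_c = H/(1+e₀)·[C_r·log₁₀(σ'_p/σ'_0) + C_c·log₁₀(σ'_f/σ'_p)]
    = 5.5/1.92 × [0.033×log₁₀(67/44.738) + 0.35×log₁₀(88.357/67)]
    = 2.8646 × [0.0057881 + 0.042058] = 0.1371 m

S_c ≈ 137 mm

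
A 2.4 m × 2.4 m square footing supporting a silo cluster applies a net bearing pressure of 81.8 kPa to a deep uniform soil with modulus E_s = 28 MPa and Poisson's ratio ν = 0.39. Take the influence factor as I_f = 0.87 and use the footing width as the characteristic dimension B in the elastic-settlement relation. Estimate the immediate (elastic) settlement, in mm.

Immediate (elastic) settlement: S_e = q·B·(1−ν²)/E_s · I_f.
E_s = 28 MPa = 28000 kPa.
S_e = 81.8 × 2.4 × (1 − 0.39²) / 28000 × 0.87
    = 81.8 × 2.4 × 0.8479 / 28000 × 0.87
    = 0.005172 m = 5.172 mm

S_e ≈ 5.17 mm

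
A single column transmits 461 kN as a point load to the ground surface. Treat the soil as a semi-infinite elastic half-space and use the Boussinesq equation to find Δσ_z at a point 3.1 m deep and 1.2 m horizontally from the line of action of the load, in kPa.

Δσ_z ≈ 16.2 kPa

Boussinesq vertical stress below a point load on an elastic half-space:
Δσ_z = 3P/(2πz²) · [1 + (r/z)²]^(−5/2)
r/z = 1.2/3.1 = 0.3871; [1+(r/z)²]^(−5/2) = 0.70535.
Δσ_z = 3×461/(2π×3.1²) × 0.70535 = 22.904 × 0.70535 = 16.16 kPa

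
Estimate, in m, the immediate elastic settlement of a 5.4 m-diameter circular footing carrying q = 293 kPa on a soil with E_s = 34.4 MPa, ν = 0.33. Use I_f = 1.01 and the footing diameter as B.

Immediate (elastic) settlement: S_e = q·B·(1−ν²)/E_s · I_f.
E_s = 34.4 MPa = 34400 kPa.
S_e = 293 × 5.4 × (1 − 0.33²) / 34400 × 1.01
    = 293 × 5.4 × 0.8911 / 34400 × 1.01
    = 0.0414 m

S_e ≈ 0.0414 m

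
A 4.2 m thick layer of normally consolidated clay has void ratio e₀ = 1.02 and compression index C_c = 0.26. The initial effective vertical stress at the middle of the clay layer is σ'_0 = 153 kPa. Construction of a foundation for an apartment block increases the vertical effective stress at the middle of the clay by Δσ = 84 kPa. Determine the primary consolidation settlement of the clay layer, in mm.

S_c ≈ 103 mm

Final effective stress: σ'_f = σ'_0 + Δσ = 153 + 84 = 237 kPa.
Normally consolidated clay, so the full stress increment lies on the virgin compression line:
S_c = C_c·H/(1+e₀)·log₁₀(σ'_f/σ'_0) = 0.26×4.2/(1+1.02)×log₁₀(237/153)
    = 0.54059 × 0.19006 = 0.1027 m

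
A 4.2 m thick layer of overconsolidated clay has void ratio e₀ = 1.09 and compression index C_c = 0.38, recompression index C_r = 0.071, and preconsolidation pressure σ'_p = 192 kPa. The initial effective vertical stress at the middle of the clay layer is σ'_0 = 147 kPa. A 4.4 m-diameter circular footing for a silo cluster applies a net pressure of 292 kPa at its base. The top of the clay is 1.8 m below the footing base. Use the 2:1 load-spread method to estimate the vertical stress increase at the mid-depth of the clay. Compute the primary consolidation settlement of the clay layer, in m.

S_c ≈ 0.0751 m

Mid-depth of clay below the footing base: z = 1.8 + 4.2/2 = 3.9 m.
Stress increase at mid-clay by the 2:1 spreading method:
Δσ ≈ qD²/(D+z)² = 292×4.4²/(4.4+3.9)² = 82.06 kPa
Final effective stress: σ'_f = 147 + 82.06 = 229.06 kPa.
σ'_f = 229.06 > σ'_p = 192 kPa, so the stress path crosses the preconsolidation pressure — recompression up to σ'_p, then virgin compression beyond:
S_c = H/(1+e₀)·[C_r·log₁₀(σ'_p/σ'_0) + C_c·log₁₀(σ'_f/σ'_p)]
    = 4.2/2.09 × [0.071×log₁₀(192/147) + 0.38×log₁₀(229.06/192)]
    = 2.0096 × [0.0082349 + 0.029126] = 0.07508 m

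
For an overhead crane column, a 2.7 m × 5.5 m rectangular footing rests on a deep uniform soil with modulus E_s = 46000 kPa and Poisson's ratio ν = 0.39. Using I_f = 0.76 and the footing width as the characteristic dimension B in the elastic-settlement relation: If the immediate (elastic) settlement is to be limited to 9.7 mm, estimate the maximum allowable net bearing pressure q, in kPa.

S_e = q·B·(1−ν²)/E_s · I_f  ⇒  q = S_e·E_s / (B·(1−ν²)·I_f).
q = 0.0097 × 46000 / (2.7 × 0.8479 × 0.76) = 256.5 kPa

q ≈ 256 kPa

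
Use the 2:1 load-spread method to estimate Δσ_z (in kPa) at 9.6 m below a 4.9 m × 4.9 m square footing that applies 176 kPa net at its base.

By the 2:1 method the load spreads at 1 horizontal : 2 vertical, so at depth z the loaded area has grown by z in each plan dimension:
Δσ = qBL/((B+z)(L+z)) = 176×4.9×4.9/((4.9+9.6)(4.9+9.6)) = 20.099 kPa

Δσ_z ≈ 20.1 kPa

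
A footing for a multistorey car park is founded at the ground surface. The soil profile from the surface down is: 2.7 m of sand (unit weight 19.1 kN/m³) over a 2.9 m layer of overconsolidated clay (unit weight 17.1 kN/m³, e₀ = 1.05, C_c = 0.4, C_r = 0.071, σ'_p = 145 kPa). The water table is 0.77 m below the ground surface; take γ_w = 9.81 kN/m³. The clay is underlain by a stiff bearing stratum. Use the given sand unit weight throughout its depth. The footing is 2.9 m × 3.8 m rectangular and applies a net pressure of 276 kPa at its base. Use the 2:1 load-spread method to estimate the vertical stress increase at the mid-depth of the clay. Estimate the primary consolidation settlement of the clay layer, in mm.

Mid-depth of clay below the ground surface: z = 2.7 + 2.9/2 = 4.15 m.
Total vertical stress at mid-clay: σ_v = 19.1×2.7 + 17.1×1.45 = 76.365 kPa.
Pore pressure: u = 9.81×(4.15 − 0.77) = 33.158 kPa.
Initial effective stress: σ'_0 = σ_v − u = 76.365 − 33.158 = 43.207 kPa.
Stress increase at mid-clay by the 2:1 spreading method:
Δσ = qBL/((B+z)(L+z)) = 276×2.9×3.8/((2.9+4.15)(3.8+4.15)) = 54.267 kPa
Final effective stress: σ'_f = 43.207 + 54.267 = 97.474 kPa.
σ'_f = 97.474 ≤ σ'_p = 145 kPa, so the clay remains overconsolidated and only the recompression index applies:
S_c = C_r·H/(1+e₀)·log₁₀(σ'_f/σ'_0) = 0.071×2.9/2.05×log₁₀(97.474/43.207)
    = 0.10044 × 0.35333 = 0.03549 m

S_c ≈ 35.5 mm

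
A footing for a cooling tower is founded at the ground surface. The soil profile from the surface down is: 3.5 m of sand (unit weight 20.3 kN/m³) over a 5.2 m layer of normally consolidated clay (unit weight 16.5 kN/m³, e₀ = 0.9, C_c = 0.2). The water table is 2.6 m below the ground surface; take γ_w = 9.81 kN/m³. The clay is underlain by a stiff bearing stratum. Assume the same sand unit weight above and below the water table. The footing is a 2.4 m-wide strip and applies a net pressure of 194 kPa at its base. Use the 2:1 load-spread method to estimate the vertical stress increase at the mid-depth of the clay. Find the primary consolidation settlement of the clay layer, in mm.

S_c ≈ 124 mm

Mid-depth of clay below the ground surface: z = 3.5 + 5.2/2 = 6.1 m.
Total vertical stress at mid-clay: σ_v = 20.3×3.5 + 16.5×2.6 = 113.95 kPa.
Pore pressure: u = 9.81×(6.1 − 2.6) = 34.335 kPa.
Initial effective stress: σ'_0 = σ_v − u = 113.95 − 34.335 = 79.615 kPa.
Stress increase at mid-clay by the 2:1 spreading method:
Δσ = qB/(B+z) = 194×2.4/(2.4+6.1) = 54.776 kPa
Final effective stress: σ'_f = σ'_0 + Δσ = 79.615 + 54.776 = 134.39 kPa.
Normally consolidated clay, so the full stress increment lies on the virgin compression line:
S_c = C_c·H/(1+e₀)·log₁₀(σ'_f/σ'_0) = 0.2×5.2/(1+0.9)×log₁₀(134.39/79.615)
    = 0.54737 × 0.22737 = 0.1245 m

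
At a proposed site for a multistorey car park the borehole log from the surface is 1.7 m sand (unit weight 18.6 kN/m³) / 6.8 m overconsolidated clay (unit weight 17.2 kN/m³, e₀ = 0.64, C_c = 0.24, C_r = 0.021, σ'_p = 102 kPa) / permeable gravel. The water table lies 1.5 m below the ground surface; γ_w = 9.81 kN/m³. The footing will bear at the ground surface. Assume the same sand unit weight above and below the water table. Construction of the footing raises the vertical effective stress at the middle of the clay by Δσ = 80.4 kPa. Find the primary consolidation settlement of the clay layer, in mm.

Mid-depth of clay below the ground surface: z = 1.7 + 6.8/2 = 5.1 m.
Total vertical stress at mid-clay: σ_v = 18.6×1.7 + 17.2×3.4 = 90.1 kPa.
Pore pressure: u = 9.81×(5.1 − 1.5) = 35.316 kPa.
Initial effective stress: σ'_0 = σ_v − u = 90.1 − 35.316 = 54.784 kPa.
Final effective stress: σ'_f = 54.784 + 80.4 = 135.18 kPa.
σ'_f = 135.18 > σ'_p = 102 kPa, so the stress path crosses the preconsolidation pressure — recompression up to σ'_p, then virgin compression beyond:
S_c = H/(1+e₀)·[C_r·log₁₀(σ'_p/σ'_0) + C_c·log₁₀(σ'_f/σ'_p)]
    = 6.8/1.64 × [0.021×log₁₀(102/54.784) + 0.24×log₁₀(135.18/102)]
    = 4.1463 × [0.0056689 + 0.029355] = 0.1452 m

S_c ≈ 145 mm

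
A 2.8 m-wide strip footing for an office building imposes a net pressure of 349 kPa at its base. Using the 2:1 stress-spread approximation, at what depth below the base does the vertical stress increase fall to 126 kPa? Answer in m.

z ≈ 4.96 m

2:1 spreading — at depth z the loaded area has grown by z in each plan dimension:
qB/(B+z) = Δσ_z ⇒ z = qB/Δσ_z − B = 349×2.8/126 − 2.8 = 4.956 m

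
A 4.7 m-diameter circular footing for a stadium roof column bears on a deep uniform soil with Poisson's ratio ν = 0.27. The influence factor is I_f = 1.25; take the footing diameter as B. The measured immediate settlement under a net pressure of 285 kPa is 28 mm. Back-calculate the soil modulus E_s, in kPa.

E_s ≈ 55400 kPa

S_e = q·B·(1−ν²)/E_s · I_f  ⇒  E_s = q·B·(1−ν²)·I_f / S_e.
E_s = 285 × 4.7 × 0.9271 × 1.25 / 0.028 = 55440 kPa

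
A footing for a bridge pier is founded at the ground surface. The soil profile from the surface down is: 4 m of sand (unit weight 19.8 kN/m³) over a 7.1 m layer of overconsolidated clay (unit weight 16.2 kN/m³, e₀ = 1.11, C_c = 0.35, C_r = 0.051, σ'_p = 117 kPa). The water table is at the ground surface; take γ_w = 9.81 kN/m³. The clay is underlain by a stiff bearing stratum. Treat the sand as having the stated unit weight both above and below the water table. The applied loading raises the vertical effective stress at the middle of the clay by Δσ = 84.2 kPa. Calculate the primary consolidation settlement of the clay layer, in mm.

Mid-depth of clay below the ground surface: z = 4 + 7.1/2 = 7.55 m.
Total vertical stress at mid-clay: σ_v = 19.8×4 + 16.2×3.55 = 136.71 kPa.
Pore pressure: u = 9.81×(7.55 − 0) = 74.066 kPa.
Initial effective stress: σ'_0 = σ_v − u = 136.71 − 74.066 = 62.644 kPa.
Final effective stress: σ'_f = 62.644 + 84.2 = 146.84 kPa.
σ'_f = 146.84 > σ'_p = 117 kPa, so the stress path crosses the preconsolidation pressure — recompression up to σ'_p, then virgin compression beyond:
S_c = H/(1+e₀)·[C_r·log₁₀(σ'_p/σ'_0) + C_c·log₁₀(σ'_f/σ'_p)]
    = 7.1/2.11 × [0.051×log₁₀(117/62.644) + 0.35×log₁₀(146.84/117)]
    = 3.3649 × [0.013837 + 0.03453] = 0.1628 m

S_c ≈ 163 mm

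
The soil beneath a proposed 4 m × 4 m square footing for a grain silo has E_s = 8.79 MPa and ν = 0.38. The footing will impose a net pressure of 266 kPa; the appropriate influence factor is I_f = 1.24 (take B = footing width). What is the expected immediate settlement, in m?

Immediate (elastic) settlement: S_e = q·B·(1−ν²)/E_s · I_f.
E_s = 8.79 MPa = 8790 kPa.
S_e = 266 × 4 × (1 − 0.38²) / 8790 × 1.24
    = 266 × 4 × 0.8556 / 8790 × 1.24
    = 0.1284 m

S_e ≈ 0.128 m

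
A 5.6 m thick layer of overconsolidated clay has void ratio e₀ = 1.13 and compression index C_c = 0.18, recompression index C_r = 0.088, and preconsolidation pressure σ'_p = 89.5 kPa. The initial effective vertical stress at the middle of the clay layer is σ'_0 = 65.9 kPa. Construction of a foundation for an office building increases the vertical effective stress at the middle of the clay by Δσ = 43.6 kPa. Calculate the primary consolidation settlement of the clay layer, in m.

S_c ≈ 0.0722 m

Final effective stress: σ'_f = 65.9 + 43.6 = 109.5 kPa.
σ'_f = 109.5 > σ'_p = 89.5 kPa, so the stress path crosses the preconsolidation pressure — recompression up to σ'_p, then virgin compression beyond:
S_c = H/(1+e₀)·[C_r·log₁₀(σ'_p/σ'_0) + C_c·log₁₀(σ'_f/σ'_p)]
    = 5.6/2.13 × [0.088×log₁₀(89.5/65.9) + 0.18×log₁₀(109.5/89.5)]
    = 2.6291 × [0.011699 + 0.015766] = 0.07221 m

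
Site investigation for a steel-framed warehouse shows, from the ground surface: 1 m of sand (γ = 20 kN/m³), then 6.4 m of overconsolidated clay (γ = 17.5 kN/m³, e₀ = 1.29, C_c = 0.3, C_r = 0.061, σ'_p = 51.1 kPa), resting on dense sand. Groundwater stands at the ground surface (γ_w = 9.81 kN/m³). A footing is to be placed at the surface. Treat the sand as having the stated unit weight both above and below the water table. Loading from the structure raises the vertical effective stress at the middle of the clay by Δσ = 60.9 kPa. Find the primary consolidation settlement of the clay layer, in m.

Mid-depth of clay below the ground surface: z = 1 + 6.4/2 = 4.2 m.
Total vertical stress at mid-clay: σ_v = 20×1 + 17.5×3.2 = 76 kPa.
Pore pressure: u = 9.81×(4.2 − 0) = 41.202 kPa.
Initial effective stress: σ'_0 = σ_v − u = 76 − 41.202 = 34.798 kPa.
Final effective stress: σ'_f = 34.798 + 60.9 = 95.698 kPa.
σ'_f = 95.698 > σ'_p = 51.1 kPa, so the stress path crosses the preconsolidation pressure — recompression up to σ'_p, then virgin compression beyond:
S_c = H/(1+e₀)·[C_r·log₁₀(σ'_p/σ'_0) + C_c·log₁₀(σ'_f/σ'_p)]
    = 6.4/2.29 × [0.061×log₁₀(51.1/34.798) + 0.3×log₁₀(95.698/51.1)]
    = 2.7948 × [0.010179 + 0.081745] = 0.2569 m

S_c ≈ 0.257 m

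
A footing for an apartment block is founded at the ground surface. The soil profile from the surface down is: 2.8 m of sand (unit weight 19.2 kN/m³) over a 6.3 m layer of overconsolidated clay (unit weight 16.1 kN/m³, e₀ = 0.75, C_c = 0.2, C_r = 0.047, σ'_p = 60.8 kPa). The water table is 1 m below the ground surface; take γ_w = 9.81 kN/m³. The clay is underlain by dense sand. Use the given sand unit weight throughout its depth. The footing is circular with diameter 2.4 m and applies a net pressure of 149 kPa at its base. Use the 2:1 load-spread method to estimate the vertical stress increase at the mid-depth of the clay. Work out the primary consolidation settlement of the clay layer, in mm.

Mid-depth of clay below the ground surface: z = 2.8 + 6.3/2 = 5.95 m.
Total vertical stress at mid-clay: σ_v = 19.2×2.8 + 16.1×3.15 = 104.47 kPa.
Pore pressure: u = 9.81×(5.95 − 1) = 48.56 kPa.
Initial effective stress: σ'_0 = σ_v − u = 104.47 − 48.56 = 55.91 kPa.
Stress increase at mid-clay by the 2:1 spreading method:
Δσ ≈ qD²/(D+z)² = 149×2.4²/(2.4+5.95)² = 12.309 kPa
Final effective stress: σ'_f = 55.91 + 12.309 = 68.219 kPa.
σ'_f = 68.219 > σ'_p = 60.8 kPa, so the stress path crosses the preconsolidation pressure — recompression up to σ'_p, then virgin compression beyond:
S_c = H/(1+e₀)·[C_r·log₁₀(σ'_p/σ'_0) + C_c·log₁₀(σ'_f/σ'_p)]
    = 6.3/1.75 × [0.047×log₁₀(60.8/55.91) + 0.2×log₁₀(68.219/60.8)]
    = 3.6 × [0.0017115 + 0.01] = 0.04216 m

S_c ≈ 42.2 mm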